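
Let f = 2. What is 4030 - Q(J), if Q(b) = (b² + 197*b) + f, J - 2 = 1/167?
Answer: 101203502/27889 ≈ 3628.8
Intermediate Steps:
J = 335/167 (J = 2 + 1/167 = 335/167 ≈ 2.0060)
Q(b) = 2 + b² + 197*b (Q(b) = (b² + 197*b) + 2 = 2 + b² + 197*b)
4030 - Q(J) = 4030 - (2 + (335/167)² + 197*(335/167)) = 4030 - (2 + 112225/27889 + 65995/167) = 4030 - 1*11189168/27889 = 4030 - 11189168/27889 = 101203502/27889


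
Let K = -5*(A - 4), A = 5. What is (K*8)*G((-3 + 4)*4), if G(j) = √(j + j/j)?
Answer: -40*√5 ≈ -89.443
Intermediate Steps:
G(j) = √(1 + j) (G(j) = √(j + 1) = √(1 + j))
K = -5 (K = -5*(5 - 4) = -5*1 = -5)
(K*8)*G((-3 + 4)*4) = (-5*8)*√(1 + (-3 + 4)*4) = -40*√(1 + 1*4) = -40*√(1 + 4) = -40*√5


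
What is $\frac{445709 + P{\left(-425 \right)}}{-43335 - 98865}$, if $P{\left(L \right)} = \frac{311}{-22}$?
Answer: $- \frac{3268429}{1042800} \approx -3.1343$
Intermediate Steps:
$P{\left(L \right)} = - \frac{311}{22}$ ($P{\left(L \right)} = 311 \left(- \frac{1}{22}\right) = - \frac{311}{22}$)
$\frac{445709 + P{\left(-425 \right)}}{-43335 - 98865} = \frac{445709 - \frac{311}{22}}{-43335 - 98865} = \frac{9805287}{22 \left(-142200\right)} = \frac{9805287}{22} \left(- \frac{1}{142200}\right) = - \frac{3268429}{1042800}$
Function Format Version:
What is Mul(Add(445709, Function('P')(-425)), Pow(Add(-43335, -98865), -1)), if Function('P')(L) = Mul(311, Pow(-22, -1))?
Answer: Rational(-3268429, 1042800) ≈ -3.1343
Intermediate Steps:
Function('P')(L) = Rational(-311, 22) (Function('P')(L) = Mul(311, Rational(-1, 22)) = Rational(-311, 22))
Mul(Add(445709, Function('P')(-425)), Pow(Add(-43335, -98865), -1)) = Mul(Add(445709, Rational(-311, 22)), Pow(Add(-43335, -98865), -1)) = Mul(Rational(9805287, 22), Pow(-142200, -1)) = Mul(Rational(9805287, 22), Rational(-1, 142200)) = Rational(-3268429, 1042800)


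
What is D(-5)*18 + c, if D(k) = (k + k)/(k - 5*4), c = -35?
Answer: -139/5 ≈ -27.800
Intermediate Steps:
D(k) = 2*k/(-20 + k) (D(k) = (2*k)/(k - 20) = (2*k)/(-20 + k) = 2*k/(-20 + k))
D(-5)*18 + c = (2*(-5)/(-20 - 5))*18 - 35 = (2*(-5)/(-25))*18 - 35 = (2*(-5)*(-1/25))*18 - 35 = (⅖)*18 - 35 = 36/5 - 35 = -139/5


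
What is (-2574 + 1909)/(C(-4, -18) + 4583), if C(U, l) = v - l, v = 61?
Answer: -95/666 ≈ -0.14264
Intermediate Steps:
C(U, l) = 61 - l
(-2574 + 1909)/(C(-4, -18) + 4583) = (-2574 + 1909)/((61 - 1*(-18)) + 4583) = -665/((61 + 18) + 4583) = -665/(79 + 4583) = -665/4662 = -665*1/4662 = -95/666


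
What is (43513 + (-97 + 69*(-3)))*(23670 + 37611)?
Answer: 2647890729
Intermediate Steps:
(43513 + (-97 + 69*(-3)))*(23670 + 37611) = (43513 + (-97 - 207))*61281 = (43513 - 304)*61281 = 43209*61281 = 2647890729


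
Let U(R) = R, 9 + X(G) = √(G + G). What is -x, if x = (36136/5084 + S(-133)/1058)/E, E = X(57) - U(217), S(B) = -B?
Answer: 1099152695/34264759358 + 9727015*√114/68529518716 ≈ 0.033594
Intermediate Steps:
X(G) = -9 + √2*√G (X(G) = -9 + √(G + G) = -9 + √(2*G) = -9 + √2*√G)
E = -226 + √114 (E = (-9 + √2*√57) - 1*217 = (-9 + √114) - 217 = -226 + √114 ≈ -215.32)
x = 9727015/(1344718*(-226 + √114)) (x = (36136/5084 - 1*(-133)/1058)/(-226 + √114) = (36136*(1/5084) + 133*(1/1058))/(-226 + √114) = (9034/1271 + 133/1058)/(-226 + √114) = 9727015/(1344718*(-226 + √114)) ≈ -0.033594)
-x = -(-1099152695/34264759358 - 9727015*√114/68529518716) = 1099152695/34264759358 + 9727015*√114/68529518716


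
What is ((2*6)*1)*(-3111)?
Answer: -37332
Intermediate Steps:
((2*6)*1)*(-3111) = (12*1)*(-3111) = 12*(-3111) = -37332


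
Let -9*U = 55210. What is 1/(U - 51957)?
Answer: -9/522823 ≈ -1.7214e-5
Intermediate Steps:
U = -55210/9 (U = -1/9*55210 = -55210/9 ≈ -6134.4)
1/(U - 51957) = 1/(-55210/9 - 51957) = 1/(-522823/9) = -9/522823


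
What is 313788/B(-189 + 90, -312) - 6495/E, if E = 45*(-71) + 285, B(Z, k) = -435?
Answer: -20228839/28130 ≈ -719.12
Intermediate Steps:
E = -2910 (E = -3195 + 285 = -2910)
313788/B(-189 + 90, -312) - 6495/E = 313788/(-435) - 6495/(-2910) = 313788*(-1/435) - 6495*(-1/2910) = -104596/145 + 433/194 = -20228839/28130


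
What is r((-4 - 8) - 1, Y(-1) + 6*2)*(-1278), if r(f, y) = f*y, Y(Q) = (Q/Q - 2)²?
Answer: 215982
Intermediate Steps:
Y(Q) = 1 (Y(Q) = (1 - 2)² = (-1)² = 1)
r((-4 - 8) - 1, Y(-1) + 6*2)*(-1278) = (((-4 - 8) - 1)*(1 + 6*2))*(-1278) = ((-12 - 1)*(1 + 12))*(-1278) = -13*13*(-1278) = -169*(-1278) = 215982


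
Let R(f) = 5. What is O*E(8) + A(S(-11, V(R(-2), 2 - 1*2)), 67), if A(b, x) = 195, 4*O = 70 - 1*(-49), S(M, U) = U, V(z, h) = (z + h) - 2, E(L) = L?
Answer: 433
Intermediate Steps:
V(z, h) = -2 + h + z (V(z, h) = (h + z) - 2 = -2 + h + z)
O = 119/4 (O = (70 - 1*(-49))/4 = (70 + 49)/4 = (¼)*119 = 119/4 ≈ 29.750)
O*E(8) + A(S(-11, V(R(-2), 2 - 1*2)), 67) = (119/4)*8 + 195 = 238 + 195 = 433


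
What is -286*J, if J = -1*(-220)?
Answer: -62920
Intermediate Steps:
J = 220
-286*J = -286*220 = -62920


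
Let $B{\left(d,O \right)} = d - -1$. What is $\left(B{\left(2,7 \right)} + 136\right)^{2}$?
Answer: $19321$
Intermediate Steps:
$B{\left(d,O \right)} = 1 + d$ ($B{\left(d,O \right)} = d + 1 = 1 + d$)
$\left(B{\left(2,7 \right)} + 136\right)^{2} = \left(\left(1 + 2\right) + 136\right)^{2} = \left(3 + 136\right)^{2} = 139^{2} = 19321$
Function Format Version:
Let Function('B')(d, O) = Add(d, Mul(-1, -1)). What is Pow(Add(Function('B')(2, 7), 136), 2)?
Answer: 19321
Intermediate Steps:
Function('B')(d, O) = Add(1, d) (Function('B')(d, O) = Add(d, 1) = Add(1, d))
Pow(Add(Function('B')(2, 7), 136), 2) = Pow(Add(Add(1, 2), 136), 2) = Pow(Add(3, 136), 2) = Pow(139, 2) = 19321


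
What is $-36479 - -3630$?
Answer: $-32849$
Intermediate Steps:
$-36479 - -3630 = -36479 + 3630 = -32849$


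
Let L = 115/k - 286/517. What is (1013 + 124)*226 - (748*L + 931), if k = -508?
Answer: 1531729670/5969 ≈ 2.5661e+5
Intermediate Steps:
L = -18613/23876 (L = 115/(-508) - 286/517 = 115*(-1/508) - 286*1/517 = -115/508 - 26/47 = -18613/23876 ≈ -0.77957)
(1013 + 124)*226 - (748*L + 931) = (1013 + 124)*226 - (748*(-18613/23876) + 931) = 1137*226 - (-3480631/5969 + 931) = 256962 - 1*2076508/5969 = 256962 - 2076508/5969 = 1531729670/5969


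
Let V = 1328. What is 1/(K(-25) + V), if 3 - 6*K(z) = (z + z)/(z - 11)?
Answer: 108/143453 ≈ 0.00075286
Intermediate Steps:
K(z) = 1/2 - z/(3*(-11 + z)) (K(z) = 1/2 - (z + z)/(6*(z - 11)) = 1/2 - 2*z/(6*(-11 + z)) = 1/2 - z/(3*(-11 + z)))
1/(K(-25) + V) = 1/((-33 - 25)/(6*(-11 - 25)) + 1328) = 1/((1/6)*(-58)/(-36) + 1328) = 1/((1/6)*(-1/36)*(-58) + 1328) = 1/(29/108 + 1328) = 1/(143453/108) = 108/143453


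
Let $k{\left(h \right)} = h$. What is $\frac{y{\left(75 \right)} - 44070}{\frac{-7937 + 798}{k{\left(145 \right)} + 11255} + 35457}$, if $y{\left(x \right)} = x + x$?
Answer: $- \frac{500688000}{404202661} \approx -1.2387$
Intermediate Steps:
$y{\left(x \right)} = 2 x$
$\frac{y{\left(75 \right)} - 44070}{\frac{-7937 + 798}{k{\left(145 \right)} + 11255} + 35457} = \frac{2 \cdot 75 - 44070}{\frac{-7937 + 798}{145 + 11255} + 35457} = \frac{150 - 44070}{- \frac{7139}{11400} + 35457} = - \frac{43920}{\left(-7139\right) \frac{1}{11400} + 35457} = - \frac{43920}{- \frac{7139}{11400} + 35457} = - \frac{43920}{\frac{404202661}{11400}} = \left(-43920\right) \frac{11400}{404202661} = - \frac{500688000}{404202661}$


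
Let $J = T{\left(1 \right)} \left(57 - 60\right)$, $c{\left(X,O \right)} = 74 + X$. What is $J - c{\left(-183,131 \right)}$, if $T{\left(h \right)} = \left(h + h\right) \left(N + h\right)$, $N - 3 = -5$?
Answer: $115$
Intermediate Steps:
$N = -2$ ($N = 3 - 5 = -2$)
$T{\left(h \right)} = 2 h \left(-2 + h\right)$ ($T{\left(h \right)} = \left(h + h\right) \left(-2 + h\right) = 2 h \left(-2 + h\right)$)
$J = 6$ ($J = 2 \cdot 1 \left(-2 + 1\right) \left(57 - 60\right) = 2 \cdot 1 \left(-1\right) \left(-3\right) = \left(-2\right) \left(-3\right) = 6$)
$J - c{\left(-183,131 \right)} = 6 - \left(74 - 183\right) = 6 - -109 = 6 + 109 = 115$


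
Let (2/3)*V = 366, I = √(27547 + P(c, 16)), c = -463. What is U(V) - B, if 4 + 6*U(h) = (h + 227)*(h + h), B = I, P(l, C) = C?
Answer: 426022/3 - √27563 ≈ 1.4184e+5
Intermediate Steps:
I = √27563 (I = √(27547 + 16) = √27563 ≈ 166.02)
V = 549 (V = (3/2)*366 = 549)
B = √27563 ≈ 166.02
U(h) = -⅔ + h*(227 + h)/3 (U(h) = -⅔ + ((h + 227)*(h + h))/6 = -⅔ + ((227 + h)*(2*h))/6 = -⅔ + (2*h*(227 + h))/6 = -⅔ + h*(227 + h)/3)
U(V) - B = (-⅔ + (⅓)*549² + (227/3)*549) - √27563 = (-⅔ + (⅓)*301401 + 41541) - √27563 = (-⅔ + 100467 + 41541) - √27563 = 426022/3 - √27563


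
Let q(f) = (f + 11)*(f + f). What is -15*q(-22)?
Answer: -7260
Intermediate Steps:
q(f) = 2*f*(11 + f) (q(f) = (11 + f)*(2*f) = 2*f*(11 + f))
-15*q(-22) = -30*(-22)*(11 - 22) = -30*(-22)*(-11) = -15*484 = -7260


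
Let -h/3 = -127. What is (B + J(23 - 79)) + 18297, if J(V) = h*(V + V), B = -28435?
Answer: -52810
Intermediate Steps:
h = 381 (h = -3*(-127) = 381)
J(V) = 762*V (J(V) = 381*(V + V) = 381*(2*V) = 762*V)
(B + J(23 - 79)) + 18297 = (-28435 + 762*(23 - 79)) + 18297 = (-28435 + 762*(-56)) + 18297 = (-28435 - 42672) + 18297 = -71107 + 18297 = -52810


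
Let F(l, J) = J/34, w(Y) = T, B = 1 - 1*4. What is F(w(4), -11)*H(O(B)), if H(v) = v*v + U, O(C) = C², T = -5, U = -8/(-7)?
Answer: -6325/238 ≈ -26.576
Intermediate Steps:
U = 8/7 (U = -8*(-⅐) = 8/7 ≈ 1.1429)
B = -3 (B = 1 - 4 = -3)
w(Y) = -5
F(l, J) = J/34 (F(l, J) = J*(1/34) = J/34)
H(v) = 8/7 + v² (H(v) = v*v + 8/7 = v² + 8/7 = 8/7 + v²)
F(w(4), -11)*H(O(B)) = ((1/34)*(-11))*(8/7 + ((-3)²)²) = -11*(8/7 + 9²)/34 = -11*(8/7 + 81)/34 = -11/34*575/7 = -6325/238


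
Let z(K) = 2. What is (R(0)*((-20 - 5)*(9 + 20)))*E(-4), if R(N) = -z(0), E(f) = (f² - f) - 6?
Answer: 20300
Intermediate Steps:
E(f) = -6 + f² - f
R(N) = -2 (R(N) = -1*2 = -2)
(R(0)*((-20 - 5)*(9 + 20)))*E(-4) = (-2*(-20 - 5)*(9 + 20))*(-6 + (-4)² - 1*(-4)) = (-(-50)*29)*(-6 + 16 + 4) = -2*(-725)*14 = 1450*14 = 20300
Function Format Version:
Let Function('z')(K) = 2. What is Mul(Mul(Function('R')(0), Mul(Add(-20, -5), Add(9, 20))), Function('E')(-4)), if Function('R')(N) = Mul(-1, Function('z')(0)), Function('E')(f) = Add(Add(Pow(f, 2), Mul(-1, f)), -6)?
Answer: 20300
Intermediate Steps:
Function('E')(f) = Add(-6, Pow(f, 2), Mul(-1, f))
Function('R')(N) = -2 (Function('R')(N) = Mul(-1, 2) = -2)
Mul(Mul(Function('R')(0), Mul(Add(-20, -5), Add(9, 20))), Function('E')(-4)) = Mul(Mul(-2, Mul(Add(-20, -5), Add(9, 20))), Add(-6, Pow(-4, 2), Mul(-1, -4))) = Mul(Mul(-2, Mul(-25, 29)), Add(-6, 16, 4)) = Mul(Mul(-2, -725), 14) = Mul(1450, 14) = 20300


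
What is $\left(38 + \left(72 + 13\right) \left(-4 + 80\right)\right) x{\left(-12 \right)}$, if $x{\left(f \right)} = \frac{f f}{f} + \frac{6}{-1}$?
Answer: $-116964$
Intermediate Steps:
$x{\left(f \right)} = -6 + f$ ($x{\left(f \right)} = \frac{f^{2}}{f} + 6 \left(-1\right) = f - 6 = -6 + f$)
$\left(38 + \left(72 + 13\right) \left(-4 + 80\right)\right) x{\left(-12 \right)} = \left(38 + \left(72 + 13\right) \left(-4 + 80\right)\right) \left(-6 - 12\right) = \left(38 + 85 \cdot 76\right) \left(-18\right) = \left(38 + 6460\right) \left(-18\right) = 6498 \left(-18\right) = -116964$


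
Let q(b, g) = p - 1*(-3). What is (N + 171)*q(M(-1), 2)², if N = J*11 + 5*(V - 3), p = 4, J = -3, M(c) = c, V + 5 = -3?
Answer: 4067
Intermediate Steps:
V = -8 (V = -5 - 3 = -8)
q(b, g) = 7 (q(b, g) = 4 - 1*(-3) = 4 + 3 = 7)
N = -88 (N = -3*11 + 5*(-8 - 3) = -33 + 5*(-11) = -33 - 55 = -88)
(N + 171)*q(M(-1), 2)² = (-88 + 171)*7² = 83*49 = 4067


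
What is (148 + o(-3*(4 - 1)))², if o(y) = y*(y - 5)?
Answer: 75076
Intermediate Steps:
o(y) = y*(-5 + y)
(148 + o(-3*(4 - 1)))² = (148 + (-3*(4 - 1))*(-5 - 3*(4 - 1)))² = (148 + (-3*3)*(-5 - 3*3))² = (148 - 9*(-5 - 9))² = (148 - 9*(-14))² = (148 + 126)² = 274² = 75076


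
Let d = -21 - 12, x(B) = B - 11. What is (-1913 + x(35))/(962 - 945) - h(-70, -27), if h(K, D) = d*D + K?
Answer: -15846/17 ≈ -932.12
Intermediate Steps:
x(B) = -11 + B
d = -33
h(K, D) = K - 33*D (h(K, D) = -33*D + K = K - 33*D)
(-1913 + x(35))/(962 - 945) - h(-70, -27) = (-1913 + (-11 + 35))/(962 - 945) - (-70 - 33*(-27)) = (-1913 + 24)/17 - (-70 + 891) = -1889*1/17 - 1*821 = -1889/17 - 821 = -15846/17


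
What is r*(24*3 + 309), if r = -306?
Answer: -116586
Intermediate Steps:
r*(24*3 + 309) = -306*(24*3 + 309) = -306*(72 + 309) = -306*381 = -116586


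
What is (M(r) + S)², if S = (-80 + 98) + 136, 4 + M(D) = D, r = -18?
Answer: 17424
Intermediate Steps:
M(D) = -4 + D
S = 154 (S = 18 + 136 = 154)
(M(r) + S)² = ((-4 - 18) + 154)² = (-22 + 154)² = 132² = 17424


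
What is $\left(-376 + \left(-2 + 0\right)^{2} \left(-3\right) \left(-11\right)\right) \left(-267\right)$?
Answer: $65148$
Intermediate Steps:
$\left(-376 + \left(-2 + 0\right)^{2} \left(-3\right) \left(-11\right)\right) \left(-267\right) = \left(-376 + \left(-2\right)^{2} \left(-3\right) \left(-11\right)\right) \left(-267\right) = \left(-376 + 4 \left(-3\right) \left(-11\right)\right) \left(-267\right) = \left(-376 - -132\right) \left(-267\right) = \left(-376 + 132\right) \left(-267\right) = \left(-244\right) \left(-267\right) = 65148$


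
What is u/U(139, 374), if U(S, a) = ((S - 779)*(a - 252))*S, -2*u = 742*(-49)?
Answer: -18179/10853120 ≈ -0.0016750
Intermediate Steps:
u = 18179 (u = -371*(-49) = -½*(-36358) = 18179)
U(S, a) = S*(-779 + S)*(-252 + a) (U(S, a) = ((-779 + S)*(-252 + a))*S = S*(-779 + S)*(-252 + a))
u/U(139, 374) = 18179/((139*(196308 - 779*374 - 252*139 + 139*374))) = 18179/((139*(196308 - 291346 - 35028 + 51986))) = 18179/((139*(-78080))) = 18179/(-10853120) = 18179*(-1/10853120) = -18179/10853120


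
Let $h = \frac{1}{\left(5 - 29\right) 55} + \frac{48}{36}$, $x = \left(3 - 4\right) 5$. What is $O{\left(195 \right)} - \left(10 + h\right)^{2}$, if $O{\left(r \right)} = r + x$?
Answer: $\frac{107284319}{1742400} \approx 61.573$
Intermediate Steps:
$x = -5$ ($x = \left(-1\right) 5 = -5$)
$O{\left(r \right)} = -5 + r$ ($O{\left(r \right)} = r - 5 = -5 + r$)
$h = \frac{1759}{1320}$ ($h = \frac{1}{-24} \cdot \frac{1}{55} + 48 \cdot \frac{1}{36} = \left(- \frac{1}{24}\right) \frac{1}{55} + \frac{4}{3} = - \frac{1}{1320} + \frac{4}{3} = \frac{1759}{1320} \approx 1.3326$)
$O{\left(195 \right)} - \left(10 + h\right)^{2} = \left(-5 + 195\right) - \left(10 + \frac{1759}{1320}\right)^{2} = 190 - \left(\frac{14959}{1320}\right)^{2} = 190 - \frac{223771681}{1742400} = \frac{107284319}{1742400}$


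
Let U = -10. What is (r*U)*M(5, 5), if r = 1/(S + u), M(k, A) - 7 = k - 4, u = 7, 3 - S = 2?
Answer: -10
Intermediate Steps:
S = 1 (S = 3 - 1*2 = 3 - 2 = 1)
M(k, A) = 3 + k (M(k, A) = 7 + (k - 4) = 7 + (-4 + k) = 3 + k)
r = ⅛ (r = 1/(1 + 7) = 1/8 = ⅛ ≈ 0.12500)
(r*U)*M(5, 5) = ((⅛)*(-10))*(3 + 5) = -5/4*8 = -10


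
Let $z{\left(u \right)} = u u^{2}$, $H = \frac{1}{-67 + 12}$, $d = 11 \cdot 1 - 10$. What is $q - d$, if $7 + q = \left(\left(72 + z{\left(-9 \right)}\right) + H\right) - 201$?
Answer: $- \frac{47631}{55} \approx -866.02$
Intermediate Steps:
$d = 1$ ($d = 11 - 10 = 1$)
$H = - \frac{1}{55}$ ($H = \frac{1}{-55} = - \frac{1}{55} \approx -0.018182$)
$z{\left(u \right)} = u^{3}$
$q = - \frac{47576}{55}$ ($q = -7 + \left(\left(\left(72 + \left(-9\right)^{3}\right) - \frac{1}{55}\right) - 201\right) = -7 + \left(\left(\left(72 - 729\right) - \frac{1}{55}\right) - 201\right) = -7 - \frac{47191}{55} = - \frac{47576}{55} \approx -865.02$)
$q - d = - \frac{47576}{55} - 1 = - \frac{47631}{55}$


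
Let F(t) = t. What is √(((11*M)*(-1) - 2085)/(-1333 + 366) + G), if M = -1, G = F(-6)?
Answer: 4*I*√225311/967 ≈ 1.9635*I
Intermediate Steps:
G = -6
√(((11*M)*(-1) - 2085)/(-1333 + 366) + G) = √(((11*(-1))*(-1) - 2085)/(-1333 + 366) - 6) = √((-11*(-1) - 2085)/(-967) - 6) = √((11 - 2085)*(-1/967) - 6) = √(-2074*(-1/967) - 6) = √(2074/967 - 6) = √(-3728/967) = 4*I*√225311/967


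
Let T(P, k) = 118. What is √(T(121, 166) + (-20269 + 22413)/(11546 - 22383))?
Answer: √13834752614/10837 ≈ 10.854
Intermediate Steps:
√(T(121, 166) + (-20269 + 22413)/(11546 - 22383)) = √(118 + (-20269 + 22413)/(11546 - 22383)) = √(118 + 2144/(-10837)) = √(118 + 2144*(-1/10837)) = √(118 - 2144/10837) = √(1276622/10837) = √13834752614/10837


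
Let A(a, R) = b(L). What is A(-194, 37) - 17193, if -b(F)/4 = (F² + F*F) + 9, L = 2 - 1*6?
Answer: -17357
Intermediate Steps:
L = -4 (L = 2 - 6 = -4)
b(F) = -36 - 8*F² (b(F) = -4*((F² + F*F) + 9) = -4*((F² + F²) + 9) = -4*(2*F² + 9) = -4*(9 + 2*F²) = -36 - 8*F²)
A(a, R) = -164 (A(a, R) = -36 - 8*(-4)² = -36 - 8*16 = -36 - 128 = -164)
A(-194, 37) - 17193 = -164 - 17193 = -17357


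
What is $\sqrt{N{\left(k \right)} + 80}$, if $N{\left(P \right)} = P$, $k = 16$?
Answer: $4 \sqrt{6} \approx 9.798$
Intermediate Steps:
$\sqrt{N{\left(k \right)} + 80} = \sqrt{16 + 80} = \sqrt{96} = 4 \sqrt{6}$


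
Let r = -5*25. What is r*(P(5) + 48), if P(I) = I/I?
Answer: -6125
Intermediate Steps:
P(I) = 1
r = -125
r*(P(5) + 48) = -125*(1 + 48) = -125*49 = -6125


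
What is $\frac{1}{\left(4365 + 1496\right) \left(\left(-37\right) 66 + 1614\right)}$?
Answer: $- \frac{1}{4852908} \approx -2.0606 \cdot 10^{-7}$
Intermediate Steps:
$\frac{1}{\left(4365 + 1496\right) \left(\left(-37\right) 66 + 1614\right)} = \frac{1}{5861 \left(-2442 + 1614\right)} = \frac{1}{5861 \left(-828\right)} = \frac{1}{-4852908} = - \frac{1}{4852908}$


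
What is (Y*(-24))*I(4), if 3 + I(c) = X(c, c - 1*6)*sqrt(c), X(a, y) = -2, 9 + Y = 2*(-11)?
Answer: -5208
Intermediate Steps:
Y = -31 (Y = -9 + 2*(-11) = -9 - 22 = -31)
I(c) = -3 - 2*sqrt(c)
(Y*(-24))*I(4) = (-31*(-24))*(-3 - 2*sqrt(4)) = 744*(-3 - 2*2) = 744*(-3 - 4) = 744*(-7) = -5208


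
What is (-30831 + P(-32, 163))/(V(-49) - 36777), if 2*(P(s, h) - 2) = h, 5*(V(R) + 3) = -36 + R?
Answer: 61495/73594 ≈ 0.83560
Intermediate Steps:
V(R) = -51/5 + R/5 (V(R) = -3 + (-36 + R)/5 = -3 + (-36/5 + R/5) = -51/5 + R/5)
P(s, h) = 2 + h/2
(-30831 + P(-32, 163))/(V(-49) - 36777) = (-30831 + (2 + (1/2)*163))/((-51/5 + (1/5)*(-49)) - 36777) = (-30831 + (2 + 163/2))/((-51/5 - 49/5) - 36777) = (-30831 + 167/2)/(-20 - 36777) = -61495/2/(-36797) = -61495/2*(-1/36797) = 61495/73594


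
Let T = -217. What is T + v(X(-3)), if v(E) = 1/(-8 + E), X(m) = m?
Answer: -2388/11 ≈ -217.09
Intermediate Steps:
T + v(X(-3)) = -217 + 1/(-8 - 3) = -217 + 1/(-11) = -217 - 1/11 = -2388/11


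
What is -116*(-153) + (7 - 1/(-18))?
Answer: 319591/18 ≈ 17755.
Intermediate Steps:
-116*(-153) + (7 - 1/(-18)) = 17748 + (7 - 1*(-1/18)) = 17748 + (7 + 1/18) = 17748 + 127/18 = 319591/18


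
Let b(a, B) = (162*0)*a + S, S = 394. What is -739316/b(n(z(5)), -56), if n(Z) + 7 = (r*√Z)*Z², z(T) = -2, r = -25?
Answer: -369658/197 ≈ -1876.4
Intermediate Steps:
n(Z) = -7 - 25*Z^(5/2) (n(Z) = -7 + (-25*√Z)*Z² = -7 - 25*Z^(5/2))
b(a, B) = 394 (b(a, B) = (162*0)*a + 394 = 0*a + 394 = 0 + 394 = 394)
-739316/b(n(z(5)), -56) = -739316/394 = -739316*1/394 = -369658/197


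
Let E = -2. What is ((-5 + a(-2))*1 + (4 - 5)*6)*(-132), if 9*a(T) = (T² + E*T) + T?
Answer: 1364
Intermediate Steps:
a(T) = -T/9 + T²/9 (a(T) = ((T² - 2*T) + T)/9 = (T² - T)/9 = -T/9 + T²/9)
((-5 + a(-2))*1 + (4 - 5)*6)*(-132) = ((-5 + (⅑)*(-2)*(-1 - 2))*1 + (4 - 5)*6)*(-132) = ((-5 + (⅑)*(-2)*(-3))*1 - 1*6)*(-132) = ((-5 + ⅔)*1 - 6)*(-132) = (-13/3*1 - 6)*(-132) = (-13/3 - 6)*(-132) = -31/3*(-132) = 1364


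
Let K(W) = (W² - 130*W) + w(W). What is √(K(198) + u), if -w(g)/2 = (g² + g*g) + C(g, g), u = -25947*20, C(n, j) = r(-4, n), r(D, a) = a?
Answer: 12*I*√4602 ≈ 814.06*I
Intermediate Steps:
C(n, j) = n
u = -518940
w(g) = -4*g² - 2*g (w(g) = -2*((g² + g*g) + g) = -2*((g² + g²) + g) = -2*(2*g² + g) = -2*(g + 2*g²) = -4*g² - 2*g)
K(W) = W² - 130*W + 2*W*(-1 - 2*W) (K(W) = (W² - 130*W) + 2*W*(-1 - 2*W) = W² - 130*W + 2*W*(-1 - 2*W))
√(K(198) + u) = √(3*198*(-44 - 1*198) - 518940) = √(3*198*(-44 - 198) - 518940) = √(3*198*(-242) - 518940) = √(-143748 - 518940) = √(-662688) = 12*I*√4602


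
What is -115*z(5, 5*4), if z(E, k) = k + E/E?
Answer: -2415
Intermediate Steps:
z(E, k) = 1 + k (z(E, k) = k + 1 = 1 + k)
-115*z(5, 5*4) = -115*(1 + 5*4) = -115*(1 + 20) = -115*21 = -2415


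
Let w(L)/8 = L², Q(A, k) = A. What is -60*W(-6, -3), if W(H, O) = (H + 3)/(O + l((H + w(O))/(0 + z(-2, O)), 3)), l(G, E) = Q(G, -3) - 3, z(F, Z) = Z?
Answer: -45/7 ≈ -6.4286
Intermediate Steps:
w(L) = 8*L²
l(G, E) = -3 + G (l(G, E) = G - 3 = -3 + G)
W(H, O) = (3 + H)/(-3 + O + (H + 8*O²)/O) (W(H, O) = (H + 3)/(O + (-3 + (H + 8*O²)/(0 + O))) = (3 + H)/(O + (-3 + (H + 8*O²)/O)) = (3 + H)/(-3 + O + (H + 8*O²)/O))
-60*W(-6, -3) = -(-180)*(3 - 6)/(-6 - 3*(-3) + 9*(-3)²) = -(-180)*(-3)/(-6 + 9 + 9*9) = -(-180)*(-3)/(-6 + 9 + 81) = -(-180)*(-3)/84 = -60*3/28 = -45/7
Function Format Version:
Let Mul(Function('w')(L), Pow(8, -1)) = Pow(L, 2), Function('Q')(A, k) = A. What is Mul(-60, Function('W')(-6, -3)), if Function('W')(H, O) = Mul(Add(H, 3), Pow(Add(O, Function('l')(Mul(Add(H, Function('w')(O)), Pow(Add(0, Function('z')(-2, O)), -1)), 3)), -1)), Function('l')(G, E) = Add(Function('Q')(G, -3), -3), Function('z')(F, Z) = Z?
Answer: Rational(-45, 7) ≈ -6.4286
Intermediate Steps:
Function('w')(L) = Mul(8, Pow(L, 2))
Function('l')(G, E) = Add(-3, G) (Function('l')(G, E) = Add(G, -3) = Add(-3, G))
Function('W')(H, O) = Mul(Pow(Add(-3, O, Mul(Pow(O, -1), Add(H, Mul(8, Pow(O, 2))))), -1), Add(3, H)) (Function('W')(H, O) = Mul(Add(H, 3), Pow(Add(O, Add(-3, Mul(Add(H, Mul(8, Pow(O, 2))), Pow(Add(0, O), -1)))), -1)) = Mul(Add(3, H), Pow(Add(O, Add(-3, Mul(Add(H, Mul(8, Pow(O, 2))), Pow(O, -1)))), -1)) = Mul(Add(3, H), Pow(Add(O, Add(-3, Mul(Pow(O, -1), Add(H, Mul(8, Pow(O, 2)))))), -1)) = Mul(Add(3, H), Pow(Add(-3, O, Mul(Pow(O, -1), Add(H, Mul(8, Pow(O, 2))))), -1)) = Mul(Pow(Add(-3, O, Mul(Pow(O, -1), Add(H, Mul(8, Pow(O, 2))))), -1), Add(3, H)))
Mul(-60, Function('W')(-6, -3)) = Mul(-60, Mul(-3, Pow(Add(-6, Mul(-3, -3), Mul(9, Pow(-3, 2))), -1), Add(3, -6))) = Mul(-60, Mul(-3, Pow(Add(-6, 9, Mul(9, 9)), -1), -3)) = Mul(-60, Mul(-3, Pow(Add(-6, 9, 81), -1), -3)) = Mul(-60, Mul(-3, Pow(84, -1), -3)) = Mul(-60, Mul(-3, Rational(1, 84), -3)) = Mul(-60, Rational(3, 28)) = Rational(-45, 7)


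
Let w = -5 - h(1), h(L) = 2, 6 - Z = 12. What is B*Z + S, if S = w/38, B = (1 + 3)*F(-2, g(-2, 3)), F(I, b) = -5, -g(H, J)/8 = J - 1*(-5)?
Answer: 4553/38 ≈ 119.82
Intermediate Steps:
Z = -6 (Z = 6 - 1*12 = 6 - 12 = -6)
g(H, J) = -40 - 8*J (g(H, J) = -8*(J - 1*(-5)) = -8*(J + 5) = -8*(5 + J) = -40 - 8*J)
B = -20 (B = (1 + 3)*(-5) = 4*(-5) = -20)
w = -7 (w = -5 - 1*2 = -5 - 2 = -7)
S = -7/38 ≈ -0.18421
B*Z + S = -20*(-6) - 7/38 = 120 - 7/38 = 4553/38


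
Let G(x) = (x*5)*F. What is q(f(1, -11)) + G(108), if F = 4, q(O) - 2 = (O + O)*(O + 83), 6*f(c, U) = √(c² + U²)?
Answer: 19519/9 + 83*√122/3 ≈ 2474.4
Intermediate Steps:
f(c, U) = √(U² + c²)/6 (f(c, U) = √(c² + U²)/6 = √(U² + c²)/6)
q(O) = 2 + 2*O*(83 + O) (q(O) = 2 + (O + O)*(O + 83) = 2 + (2*O)*(83 + O) = 2 + 2*O*(83 + O))
G(x) = 20*x (G(x) = (x*5)*4 = (5*x)*4 = 20*x)
q(f(1, -11)) + G(108) = (2 + 2*(√((-11)² + 1²)/6)² + 166*(√((-11)² + 1²)/6)) + 20*108 = (2 + 2*(√(121 + 1)/6)² + 166*(√(121 + 1)/6)) + 2160 = (2 + 2*(√122/6)² + 166*(√122/6)) + 2160 = (2 + 2*(61/18) + 83*√122/3) + 2160 = (2 + 61/9 + 83*√122/3) + 2160 = (79/9 + 83*√122/3) + 2160 = 19519/9 + 83*√122/3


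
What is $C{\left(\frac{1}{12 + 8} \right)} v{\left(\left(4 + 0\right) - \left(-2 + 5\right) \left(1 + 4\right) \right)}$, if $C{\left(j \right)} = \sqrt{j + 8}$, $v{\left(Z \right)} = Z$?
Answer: $- \frac{11 \sqrt{805}}{10} \approx -31.21$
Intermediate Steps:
$C{\left(j \right)} = \sqrt{8 + j}$
$C{\left(\frac{1}{12 + 8} \right)} v{\left(\left(4 + 0\right) - \left(-2 + 5\right) \left(1 + 4\right) \right)} = \sqrt{8 + \frac{1}{12 + 8}} \left(\left(4 + 0\right) - \left(-2 + 5\right) \left(1 + 4\right)\right) = \sqrt{8 + \frac{1}{20}} \left(4 - 3 \cdot 5\right) = \sqrt{8 + \frac{1}{20}} \left(4 - 15\right) = \sqrt{\frac{161}{20}} \left(4 - 15\right) = \frac{\sqrt{805}}{10} \left(-11\right) = - \frac{11 \sqrt{805}}{10}$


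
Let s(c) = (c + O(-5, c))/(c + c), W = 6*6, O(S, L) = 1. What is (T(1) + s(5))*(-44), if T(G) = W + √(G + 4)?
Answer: -8052/5 - 44*√5 ≈ -1708.8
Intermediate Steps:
W = 36
T(G) = 36 + √(4 + G) (T(G) = 36 + √(G + 4) = 36 + √(4 + G))
s(c) = (1 + c)/(2*c) (s(c) = (c + 1)/(c + c) = (1 + c)/((2*c)) = (1 + c)*(1/(2*c)) = (1 + c)/(2*c))
(T(1) + s(5))*(-44) = ((36 + √(4 + 1)) + (½)*(1 + 5)/5)*(-44) = ((36 + √5) + (½)*(⅕)*6)*(-44) = ((36 + √5) + ⅗)*(-44) = (183/5 + √5)*(-44) = -8052/5 - 44*√5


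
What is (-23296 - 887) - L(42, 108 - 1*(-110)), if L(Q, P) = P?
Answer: -24401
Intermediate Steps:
(-23296 - 887) - L(42, 108 - 1*(-110)) = (-23296 - 887) - (108 - 1*(-110)) = -24183 - (108 + 110) = -24183 - 1*218 = -24183 - 218 = -24401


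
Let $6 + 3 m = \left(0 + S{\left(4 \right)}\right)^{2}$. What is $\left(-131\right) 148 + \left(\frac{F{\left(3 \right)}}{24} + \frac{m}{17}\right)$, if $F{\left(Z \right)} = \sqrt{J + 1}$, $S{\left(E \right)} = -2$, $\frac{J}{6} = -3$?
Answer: $- \frac{988790}{51} + \frac{i \sqrt{17}}{24} \approx -19388.0 + 0.1718 i$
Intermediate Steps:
$J = -18$ ($J = 6 \left(-3\right) = -18$)
$m = - \frac{2}{3}$ ($m = -2 + \frac{\left(0 - 2\right)^{2}}{3} = -2 + \frac{\left(-2\right)^{2}}{3} = -2 + \frac{1}{3} \cdot 4 = -2 + \frac{4}{3} = - \frac{2}{3} \approx -0.66667$)
$F{\left(Z \right)} = i \sqrt{17}$ ($F{\left(Z \right)} = \sqrt{-18 + 1} = \sqrt{-17} = i \sqrt{17}$)
$\left(-131\right) 148 + \left(\frac{F{\left(3 \right)}}{24} + \frac{m}{17}\right) = \left(-131\right) 148 + \left(\frac{i \sqrt{17}}{24} - \frac{2}{3 \cdot 17}\right) = -19388 + \left(i \sqrt{17} \cdot \frac{1}{24} - \frac{2}{51}\right) = -19388 - \left(\frac{2}{51} - \frac{i \sqrt{17}}{24}\right) = - \frac{988790}{51} + \frac{i \sqrt{17}}{24}$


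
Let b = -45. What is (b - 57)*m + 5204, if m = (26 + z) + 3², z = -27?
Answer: 4388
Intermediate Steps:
m = 8 (m = (26 - 27) + 3² = -1 + 9 = 8)
(b - 57)*m + 5204 = (-45 - 57)*8 + 5204 = -102*8 + 5204 = -816 + 5204 = 4388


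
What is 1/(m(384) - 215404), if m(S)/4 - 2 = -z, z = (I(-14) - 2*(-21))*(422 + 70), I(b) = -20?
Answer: -1/258692 ≈ -3.8656e-6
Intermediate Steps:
z = 10824 (z = (-20 - 2*(-21))*(422 + 70) = (-20 + 42)*492 = 22*492 = 10824)
m(S) = -43288 (m(S) = 8 + 4*(-1*10824) = 8 + 4*(-10824) = 8 - 43296 = -43288)
1/(m(384) - 215404) = 1/(-43288 - 215404) = 1/(-258692) = -1/258692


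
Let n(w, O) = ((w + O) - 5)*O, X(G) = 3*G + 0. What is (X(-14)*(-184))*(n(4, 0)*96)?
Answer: 0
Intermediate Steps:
X(G) = 3*G
n(w, O) = O*(-5 + O + w) (n(w, O) = ((O + w) - 5)*O = (-5 + O + w)*O = O*(-5 + O + w))
(X(-14)*(-184))*(n(4, 0)*96) = ((3*(-14))*(-184))*((0*(-5 + 0 + 4))*96) = (-42*(-184))*((0*(-1))*96) = 7728*(0*96) = 7728*0 = 0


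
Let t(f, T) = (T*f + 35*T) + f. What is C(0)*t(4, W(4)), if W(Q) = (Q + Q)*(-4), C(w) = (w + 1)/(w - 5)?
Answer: 1244/5 ≈ 248.80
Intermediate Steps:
C(w) = (1 + w)/(-5 + w)
W(Q) = -8*Q (W(Q) = (2*Q)*(-4) = -8*Q)
t(f, T) = f + 35*T + T*f (t(f, T) = (35*T + T*f) + f = f + 35*T + T*f)
C(0)*t(4, W(4)) = ((1 + 0)/(-5 + 0))*(4 + 35*(-8*4) - 8*4*4) = (1/(-5))*(4 + 35*(-32) - 32*4) = (-⅕*1)*(4 - 1120 - 128) = -⅕*(-1244) = 1244/5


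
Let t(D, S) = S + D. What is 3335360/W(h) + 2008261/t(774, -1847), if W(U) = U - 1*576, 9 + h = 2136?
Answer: 464028469/1664223 ≈ 278.83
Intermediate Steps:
h = 2127 (h = -9 + 2136 = 2127)
t(D, S) = D + S
W(U) = -576 + U (W(U) = U - 576 = -576 + U)
3335360/W(h) + 2008261/t(774, -1847) = 3335360/(-576 + 2127) + 2008261/(774 - 1847) = 3335360/1551 + 2008261/(-1073) = 3335360*(1/1551) + 2008261*(-1/1073) = 3335360/1551 - 2008261/1073 = 464028469/1664223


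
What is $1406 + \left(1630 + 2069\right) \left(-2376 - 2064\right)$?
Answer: $-16422154$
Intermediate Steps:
$1406 + \left(1630 + 2069\right) \left(-2376 - 2064\right) = 1406 + 3699 \left(-4440\right) = 1406 - 16423560 = -16422154$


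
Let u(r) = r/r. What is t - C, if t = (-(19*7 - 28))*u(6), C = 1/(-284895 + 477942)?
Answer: -20269936/193047 ≈ -105.00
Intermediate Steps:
C = 1/193047 ≈ 5.1801e-6
u(r) = 1
t = -105 (t = -(19*7 - 28)*1 = -(133 - 28)*1 = -1*105*1 = -105*1 = -105)
t - C = -105 - 1*1/193047 = -105 - 1/193047 = -20269936/193047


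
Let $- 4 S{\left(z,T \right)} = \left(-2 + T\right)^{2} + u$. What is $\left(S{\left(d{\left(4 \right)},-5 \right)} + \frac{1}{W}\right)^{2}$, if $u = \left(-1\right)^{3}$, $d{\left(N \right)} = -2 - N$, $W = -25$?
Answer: $\frac{90601}{625} \approx 144.96$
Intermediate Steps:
$u = -1$
$S{\left(z,T \right)} = \frac{1}{4} - \frac{\left(-2 + T\right)^{2}}{4}$ ($S{\left(z,T \right)} = - \frac{\left(-2 + T\right)^{2} - 1}{4} = - \frac{-1 + \left(-2 + T\right)^{2}}{4} = \frac{1}{4} - \frac{\left(-2 + T\right)^{2}}{4}$)
$\left(S{\left(d{\left(4 \right)},-5 \right)} + \frac{1}{W}\right)^{2} = \left(\left(\frac{1}{4} - \frac{\left(-2 - 5\right)^{2}}{4}\right) + \frac{1}{-25}\right)^{2} = \left(\left(\frac{1}{4} - \frac{\left(-7\right)^{2}}{4}\right) - \frac{1}{25}\right)^{2} = \left(\left(\frac{1}{4} - \frac{49}{4}\right) - \frac{1}{25}\right)^{2} = \left(-12 - \frac{1}{25}\right)^{2} = \left(- \frac{301}{25}\right)^{2} = \frac{90601}{625}$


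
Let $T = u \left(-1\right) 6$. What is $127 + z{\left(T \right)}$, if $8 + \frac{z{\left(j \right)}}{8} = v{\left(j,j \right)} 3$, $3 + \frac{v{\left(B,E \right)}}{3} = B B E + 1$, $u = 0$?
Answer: $-81$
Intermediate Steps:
$v{\left(B,E \right)} = -6 + 3 E B^{2}$ ($v{\left(B,E \right)} = -9 + 3 \left(B B E + 1\right) = -9 + 3 \left(B^{2} E + 1\right) = -9 + 3 \left(E B^{2} + 1\right) = -9 + 3 \left(1 + E B^{2}\right) = -9 + \left(3 + 3 E B^{2}\right) = -6 + 3 E B^{2}$)
$T = 0$ ($T = 0 \left(-1\right) 6 = 0 \cdot 6 = 0$)
$z{\left(j \right)} = -208 + 72 j^{3}$ ($z{\left(j \right)} = -64 + 8 \left(-6 + 3 j j^{2}\right) 3 = -64 + 8 \left(-6 + 3 j^{3}\right) 3 = -64 + 8 \left(-18 + 9 j^{3}\right) = -64 + \left(-144 + 72 j^{3}\right) = -208 + 72 j^{3}$)
$127 + z{\left(T \right)} = 127 - \left(208 - 72 \cdot 0^{3}\right) = 127 + \left(-208 + 72 \cdot 0\right) = 127 + \left(-208 + 0\right) = 127 - 208 = -81$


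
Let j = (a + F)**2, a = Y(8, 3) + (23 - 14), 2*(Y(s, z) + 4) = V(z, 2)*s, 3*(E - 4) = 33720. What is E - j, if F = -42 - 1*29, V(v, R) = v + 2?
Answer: 9128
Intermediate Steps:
V(v, R) = 2 + v
E = 11244 (E = 4 + (1/3)*33720 = 4 + 11240 = 11244)
F = -71 (F = -42 - 29 = -71)
Y(s, z) = -4 + s*(2 + z)/2 (Y(s, z) = -4 + ((2 + z)*s)/2 = -4 + (s*(2 + z))/2 = -4 + s*(2 + z)/2)
a = 25 (a = (-4 + (1/2)*8*(2 + 3)) + (23 - 14) = (-4 + (1/2)*8*5) + 9 = (-4 + 20) + 9 = 16 + 9 = 25)
j = 2116 (j = (25 - 71)**2 = (-46)**2 = 2116)
E - j = 11244 - 1*2116 = 11244 - 2116 = 9128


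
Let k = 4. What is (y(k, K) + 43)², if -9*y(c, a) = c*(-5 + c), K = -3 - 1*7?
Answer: 152881/81 ≈ 1887.4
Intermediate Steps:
K = -10 (K = -3 - 7 = -10)
y(c, a) = -c*(-5 + c)/9
(y(k, K) + 43)² = ((⅑)*4*(5 - 1*4) + 43)² = ((⅑)*4*(5 - 4) + 43)² = ((⅑)*4*1 + 43)² = (4/9 + 43)² = (391/9)² = 152881/81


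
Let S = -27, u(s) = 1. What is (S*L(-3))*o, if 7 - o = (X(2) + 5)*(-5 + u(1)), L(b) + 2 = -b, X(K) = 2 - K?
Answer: -729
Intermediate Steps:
L(b) = -2 - b
o = 27 (o = 7 - ((2 - 1*2) + 5)*(-5 + 1) = 7 - ((2 - 2) + 5)*(-4) = 7 - (0 + 5)*(-4) = 7 - 5*(-4) = 7 - 1*(-20) = 7 + 20 = 27)
(S*L(-3))*o = -27*(-2 - 1*(-3))*27 = -27*(-2 + 3)*27 = -27*1*27 = -27*27 = -729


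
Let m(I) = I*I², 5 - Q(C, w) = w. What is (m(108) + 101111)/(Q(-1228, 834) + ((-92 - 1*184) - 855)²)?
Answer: 1360823/1278332 ≈ 1.0645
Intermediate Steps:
Q(C, w) = 5 - w
m(I) = I³
(m(108) + 101111)/(Q(-1228, 834) + ((-92 - 1*184) - 855)²) = (108³ + 101111)/((5 - 1*834) + ((-92 - 1*184) - 855)²) = (1259712 + 101111)/((5 - 834) + ((-92 - 184) - 855)²) = 1360823/(-829 + (-276 - 855)²) = 1360823/(-829 + (-1131)²) = 1360823/(-829 + 1279161) = 1360823/1278332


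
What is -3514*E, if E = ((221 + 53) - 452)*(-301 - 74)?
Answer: -234559500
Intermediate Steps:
E = 66750 (E = (274 - 452)*(-375) = -178*(-375) = 66750)
-3514*E = -3514*66750 = -234559500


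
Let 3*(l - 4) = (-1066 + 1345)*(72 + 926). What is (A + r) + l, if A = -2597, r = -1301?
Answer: 88920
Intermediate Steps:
l = 92818 (l = 4 + ((-1066 + 1345)*(72 + 926))/3 = 4 + (279*998)/3 = 4 + (⅓)*278442 = 4 + 92814 = 92818)
(A + r) + l = (-2597 - 1301) + 92818 = -3898 + 92818 = 88920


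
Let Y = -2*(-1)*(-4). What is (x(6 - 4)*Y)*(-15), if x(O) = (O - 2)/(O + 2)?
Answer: 0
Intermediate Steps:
x(O) = (-2 + O)/(2 + O)
Y = -8 (Y = 2*(-4) = -8)
(x(6 - 4)*Y)*(-15) = (((-2 + (6 - 4))/(2 + (6 - 4)))*(-8))*(-15) = (((-2 + 2)/(2 + 2))*(-8))*(-15) = ((0/4)*(-8))*(-15) = (((¼)*0)*(-8))*(-15) = (0*(-8))*(-15) = 0*(-15) = 0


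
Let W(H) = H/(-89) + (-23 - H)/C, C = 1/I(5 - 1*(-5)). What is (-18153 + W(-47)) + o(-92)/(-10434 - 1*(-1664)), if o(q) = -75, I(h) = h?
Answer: -2796243005/156106 ≈ -17912.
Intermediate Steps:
C = ⅒ (C = 1/(5 - 1*(-5)) = 1/(5 + 5) = 1/10 = ⅒ ≈ 0.10000)
W(H) = -230 - 891*H/89 (W(H) = H/(-89) + (-23 - H)/(⅒) = H*(-1/89) + (-23 - H)*10 = -H/89 + (-230 - 10*H) = -230 - 891*H/89)
(-18153 + W(-47)) + o(-92)/(-10434 - 1*(-1664)) = (-18153 + (-230 - 891/89*(-47))) - 75/(-10434 - 1*(-1664)) = (-18153 + (-230 + 41877/89)) - 75/(-10434 + 1664) = (-18153 + 21407/89) - 75/(-8770) = -1594210/89 - 75*(-1/8770) = -1594210/89 + 15/1754 = -2796243005/156106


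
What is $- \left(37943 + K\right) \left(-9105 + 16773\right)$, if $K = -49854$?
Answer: $91333548$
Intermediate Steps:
$- \left(37943 + K\right) \left(-9105 + 16773\right) = - \left(37943 - 49854\right) \left(-9105 + 16773\right) = - \left(-11911\right) 7668 = \left(-1\right) \left(-91333548\right) = 91333548$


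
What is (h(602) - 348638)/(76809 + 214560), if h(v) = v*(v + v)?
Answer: 125390/97123 ≈ 1.2910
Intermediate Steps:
h(v) = 2*v² (h(v) = v*(2*v) = 2*v²)
(h(602) - 348638)/(76809 + 214560) = (2*602² - 348638)/(76809 + 214560) = (2*362404 - 348638)/291369 = (724808 - 348638)*(1/291369) = 376170*(1/291369) = 125390/97123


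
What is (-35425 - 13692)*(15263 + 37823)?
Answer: -2607425062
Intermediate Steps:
(-35425 - 13692)*(15263 + 37823) = -49117*53086 = -2607425062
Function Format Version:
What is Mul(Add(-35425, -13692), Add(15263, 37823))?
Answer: -2607425062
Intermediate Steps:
Mul(Add(-35425, -13692), Add(15263, 37823)) = Mul(-49117, 53086) = -2607425062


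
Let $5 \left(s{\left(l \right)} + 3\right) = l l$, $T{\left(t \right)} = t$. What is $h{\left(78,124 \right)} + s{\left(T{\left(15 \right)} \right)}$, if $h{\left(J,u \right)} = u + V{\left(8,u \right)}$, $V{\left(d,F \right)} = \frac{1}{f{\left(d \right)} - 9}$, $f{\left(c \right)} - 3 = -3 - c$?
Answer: $\frac{2821}{17} \approx 165.94$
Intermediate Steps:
$f{\left(c \right)} = - c$ ($f{\left(c \right)} = 3 - \left(3 + c\right) = - c$)
$V{\left(d,F \right)} = \frac{1}{-9 - d}$ ($V{\left(d,F \right)} = \frac{1}{- d - 9} = \frac{1}{-9 - d}$)
$h{\left(J,u \right)} = - \frac{1}{17} + u$ ($h{\left(J,u \right)} = u - \frac{1}{9 + 8} = u - \frac{1}{17} = - \frac{1}{17} + u$)
$s{\left(l \right)} = -3 + \frac{l^{2}}{5}$ ($s{\left(l \right)} = -3 + \frac{l l}{5} = -3 + \frac{l^{2}}{5}$)
$h{\left(78,124 \right)} + s{\left(T{\left(15 \right)} \right)} = \left(- \frac{1}{17} + 124\right) - \left(3 - \frac{15^{2}}{5}\right) = \frac{2107}{17} + \left(-3 + \frac{1}{5} \cdot 225\right) = \frac{2107}{17} + \left(-3 + 45\right) = \frac{2107}{17} + 42 = \frac{2821}{17}$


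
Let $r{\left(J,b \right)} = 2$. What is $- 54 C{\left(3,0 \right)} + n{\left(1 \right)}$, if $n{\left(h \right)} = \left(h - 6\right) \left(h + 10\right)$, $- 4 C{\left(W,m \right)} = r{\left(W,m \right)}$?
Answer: $-28$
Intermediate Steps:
$C{\left(W,m \right)} = - \frac{1}{2}$ ($C{\left(W,m \right)} = \left(- \frac{1}{4}\right) 2 = - \frac{1}{2}$)
$n{\left(h \right)} = \left(-6 + h\right) \left(10 + h\right)$
$- 54 C{\left(3,0 \right)} + n{\left(1 \right)} = \left(-54\right) \left(- \frac{1}{2}\right) + \left(-60 + 1^{2} + 4 \cdot 1\right) = 27 + \left(-60 + 1 + 4\right) = 27 - 55 = -28$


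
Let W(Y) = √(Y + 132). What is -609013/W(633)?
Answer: -609013*√85/255 ≈ -22019.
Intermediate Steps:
W(Y) = √(132 + Y)
-609013/W(633) = -609013/√(132 + 633) = -609013*√85/255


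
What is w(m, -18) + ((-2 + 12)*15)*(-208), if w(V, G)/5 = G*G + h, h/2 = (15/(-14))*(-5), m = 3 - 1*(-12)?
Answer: -206685/7 ≈ -29526.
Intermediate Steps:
m = 15 (m = 3 + 12 = 15)
h = 75/7 (h = 2*((15/(-14))*(-5)) = 2*((15*(-1/14))*(-5)) = 2*(-15/14*(-5)) = 2*(75/14) = 75/7 ≈ 10.714)
w(V, G) = 375/7 + 5*G² (w(V, G) = 5*(G*G + 75/7) = 5*(G² + 75/7) = 5*(75/7 + G²) = 375/7 + 5*G²)
w(m, -18) + ((-2 + 12)*15)*(-208) = (375/7 + 5*(-18)²) + ((-2 + 12)*15)*(-208) = (375/7 + 5*324) + (10*15)*(-208) = (375/7 + 1620) + 150*(-208) = 11715/7 - 31200 = -206685/7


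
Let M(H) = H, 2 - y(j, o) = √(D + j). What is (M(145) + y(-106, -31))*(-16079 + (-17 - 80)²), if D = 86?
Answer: -980490 + 13340*I*√5 ≈ -9.8049e+5 + 29829.0*I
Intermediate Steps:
y(j, o) = 2 - √(86 + j)
(M(145) + y(-106, -31))*(-16079 + (-17 - 80)²) = (145 + (2 - √(86 - 106)))*(-16079 + (-17 - 80)²) = (145 + (2 - √(-20)))*(-16079 + (-97)²) = (145 + (2 - 2*I*√5))*(-16079 + 9409) = (145 + (2 - 2*I*√5))*(-6670) = (147 - 2*I*√5)*(-6670) = -980490 + 13340*I*√5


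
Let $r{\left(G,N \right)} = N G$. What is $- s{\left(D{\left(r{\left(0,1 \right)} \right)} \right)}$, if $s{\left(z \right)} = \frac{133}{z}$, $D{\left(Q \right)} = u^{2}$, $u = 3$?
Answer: $- \frac{133}{9} \approx -14.778$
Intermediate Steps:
$r{\left(G,N \right)} = G N$
$D{\left(Q \right)} = 9$ ($D{\left(Q \right)} = 3^{2} = 9$)
$- s{\left(D{\left(r{\left(0,1 \right)} \right)} \right)} = - \frac{133}{9}$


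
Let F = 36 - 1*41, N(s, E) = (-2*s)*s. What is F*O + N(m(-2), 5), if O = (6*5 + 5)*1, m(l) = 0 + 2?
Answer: -183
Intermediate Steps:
m(l) = 2
N(s, E) = -2*s²
O = 35 (O = (30 + 5)*1 = 35*1 = 35)
F = -5 (F = 36 - 41 = -5)
F*O + N(m(-2), 5) = -5*35 - 2*2² = -175 - 2*4 = -175 - 8 = -183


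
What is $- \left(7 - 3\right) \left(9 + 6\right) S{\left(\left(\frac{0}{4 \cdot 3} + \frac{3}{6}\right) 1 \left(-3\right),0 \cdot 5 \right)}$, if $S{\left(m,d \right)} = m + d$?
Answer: $90$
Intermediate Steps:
$S{\left(m,d \right)} = d + m$
$- \left(7 - 3\right) \left(9 + 6\right) S{\left(\left(\frac{0}{4 \cdot 3} + \frac{3}{6}\right) 1 \left(-3\right),0 \cdot 5 \right)} = - \left(7 - 3\right) \left(9 + 6\right) \left(0 \cdot 5 + \left(\frac{0}{4 \cdot 3} + \frac{3}{6}\right) 1 \left(-3\right)\right) = - 4 \cdot 15 \left(0 + \left(\frac{0}{12} + 3 \cdot \frac{1}{6}\right) 1 \left(-3\right)\right) = \left(-1\right) 60 \left(0 + \left(0 \cdot \frac{1}{12} + \frac{1}{2}\right) 1 \left(-3\right)\right) = - 60 \left(0 + \left(0 + \frac{1}{2}\right) 1 \left(-3\right)\right) = - 60 \left(0 + \frac{1}{2} \cdot 1 \left(-3\right)\right) = - 60 \left(0 + \frac{1}{2} \left(-3\right)\right) = - 60 \left(0 - \frac{3}{2}\right) = \left(-60\right) \left(- \frac{3}{2}\right) = 90$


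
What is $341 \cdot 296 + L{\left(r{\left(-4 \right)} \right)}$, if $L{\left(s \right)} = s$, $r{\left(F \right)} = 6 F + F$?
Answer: $100908$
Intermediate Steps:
$r{\left(F \right)} = 7 F$
$341 \cdot 296 + L{\left(r{\left(-4 \right)} \right)} = 341 \cdot 296 + 7 \left(-4\right) = 100936 - 28 = 100908$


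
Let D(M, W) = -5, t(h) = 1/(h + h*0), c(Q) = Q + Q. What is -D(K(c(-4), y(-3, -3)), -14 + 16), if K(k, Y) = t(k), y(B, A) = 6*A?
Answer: 5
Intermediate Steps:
c(Q) = 2*Q
t(h) = 1/h (t(h) = 1/(h + 0) = 1/h)
K(k, Y) = 1/k
-D(K(c(-4), y(-3, -3)), -14 + 16) = -1*(-5) = 5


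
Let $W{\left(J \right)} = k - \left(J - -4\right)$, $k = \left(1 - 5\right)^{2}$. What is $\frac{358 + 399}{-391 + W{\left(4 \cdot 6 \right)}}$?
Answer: $- \frac{757}{403} \approx -1.8784$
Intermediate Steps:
$k = 16$ ($k = \left(-4\right)^{2} = 16$)
$W{\left(J \right)} = 12 - J$ ($W{\left(J \right)} = 16 - \left(J - -4\right) = 16 - \left(J + 4\right) = 16 - \left(4 + J\right) = 12 - J$)
$\frac{358 + 399}{-391 + W{\left(4 \cdot 6 \right)}} = \frac{358 + 399}{-391 + \left(12 - 4 \cdot 6\right)} = \frac{757}{-391 + \left(12 - 24\right)} = \frac{757}{-391 - 12} = \frac{757}{-403} = 757 \left(- \frac{1}{403}\right) = - \frac{757}{403}$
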